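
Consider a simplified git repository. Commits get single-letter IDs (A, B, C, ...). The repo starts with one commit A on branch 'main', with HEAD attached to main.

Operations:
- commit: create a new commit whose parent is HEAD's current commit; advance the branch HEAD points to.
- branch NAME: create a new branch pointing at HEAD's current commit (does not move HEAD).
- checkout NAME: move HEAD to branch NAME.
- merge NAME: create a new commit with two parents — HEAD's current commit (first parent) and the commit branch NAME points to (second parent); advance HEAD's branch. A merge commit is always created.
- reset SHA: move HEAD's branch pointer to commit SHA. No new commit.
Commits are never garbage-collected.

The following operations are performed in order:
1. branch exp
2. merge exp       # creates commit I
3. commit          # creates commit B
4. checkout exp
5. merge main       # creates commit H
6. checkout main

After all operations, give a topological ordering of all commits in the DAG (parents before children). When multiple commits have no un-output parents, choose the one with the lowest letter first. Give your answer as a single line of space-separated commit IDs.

After op 1 (branch): HEAD=main@A [exp=A main=A]
After op 2 (merge): HEAD=main@I [exp=A main=I]
After op 3 (commit): HEAD=main@B [exp=A main=B]
After op 4 (checkout): HEAD=exp@A [exp=A main=B]
After op 5 (merge): HEAD=exp@H [exp=H main=B]
After op 6 (checkout): HEAD=main@B [exp=H main=B]
commit A: parents=[]
commit B: parents=['I']
commit H: parents=['A', 'B']
commit I: parents=['A', 'A']

Answer: A I B H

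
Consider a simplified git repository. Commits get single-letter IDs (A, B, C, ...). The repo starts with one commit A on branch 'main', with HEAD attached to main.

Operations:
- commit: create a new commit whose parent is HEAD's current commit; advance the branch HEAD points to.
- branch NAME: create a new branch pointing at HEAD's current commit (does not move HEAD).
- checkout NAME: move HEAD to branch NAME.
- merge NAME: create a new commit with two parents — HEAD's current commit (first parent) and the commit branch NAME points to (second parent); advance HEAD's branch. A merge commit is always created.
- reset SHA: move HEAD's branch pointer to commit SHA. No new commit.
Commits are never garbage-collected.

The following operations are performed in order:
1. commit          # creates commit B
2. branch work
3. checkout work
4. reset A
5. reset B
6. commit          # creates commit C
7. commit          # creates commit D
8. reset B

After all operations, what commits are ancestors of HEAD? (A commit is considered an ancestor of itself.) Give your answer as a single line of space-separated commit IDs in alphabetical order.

Answer: A B

Derivation:
After op 1 (commit): HEAD=main@B [main=B]
After op 2 (branch): HEAD=main@B [main=B work=B]
After op 3 (checkout): HEAD=work@B [main=B work=B]
After op 4 (reset): HEAD=work@A [main=B work=A]
After op 5 (reset): HEAD=work@B [main=B work=B]
After op 6 (commit): HEAD=work@C [main=B work=C]
After op 7 (commit): HEAD=work@D [main=B work=D]
After op 8 (reset): HEAD=work@B [main=B work=B]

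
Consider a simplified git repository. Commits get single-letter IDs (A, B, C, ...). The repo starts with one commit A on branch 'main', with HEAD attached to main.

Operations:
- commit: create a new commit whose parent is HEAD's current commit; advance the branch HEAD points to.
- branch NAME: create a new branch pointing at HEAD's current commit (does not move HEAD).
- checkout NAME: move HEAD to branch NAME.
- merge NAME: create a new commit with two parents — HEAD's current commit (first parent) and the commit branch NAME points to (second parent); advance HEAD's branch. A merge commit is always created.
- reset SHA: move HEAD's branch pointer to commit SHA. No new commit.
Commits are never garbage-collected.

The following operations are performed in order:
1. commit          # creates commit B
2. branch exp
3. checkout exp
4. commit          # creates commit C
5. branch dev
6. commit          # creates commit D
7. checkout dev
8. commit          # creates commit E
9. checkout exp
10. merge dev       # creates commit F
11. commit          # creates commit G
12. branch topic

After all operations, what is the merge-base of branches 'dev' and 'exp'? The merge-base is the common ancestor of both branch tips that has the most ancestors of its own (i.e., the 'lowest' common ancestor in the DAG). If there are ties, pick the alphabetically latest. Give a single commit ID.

After op 1 (commit): HEAD=main@B [main=B]
After op 2 (branch): HEAD=main@B [exp=B main=B]
After op 3 (checkout): HEAD=exp@B [exp=B main=B]
After op 4 (commit): HEAD=exp@C [exp=C main=B]
After op 5 (branch): HEAD=exp@C [dev=C exp=C main=B]
After op 6 (commit): HEAD=exp@D [dev=C exp=D main=B]
After op 7 (checkout): HEAD=dev@C [dev=C exp=D main=B]
After op 8 (commit): HEAD=dev@E [dev=E exp=D main=B]
After op 9 (checkout): HEAD=exp@D [dev=E exp=D main=B]
After op 10 (merge): HEAD=exp@F [dev=E exp=F main=B]
After op 11 (commit): HEAD=exp@G [dev=E exp=G main=B]
After op 12 (branch): HEAD=exp@G [dev=E exp=G main=B topic=G]
ancestors(dev=E): ['A', 'B', 'C', 'E']
ancestors(exp=G): ['A', 'B', 'C', 'D', 'E', 'F', 'G']
common: ['A', 'B', 'C', 'E']

Answer: E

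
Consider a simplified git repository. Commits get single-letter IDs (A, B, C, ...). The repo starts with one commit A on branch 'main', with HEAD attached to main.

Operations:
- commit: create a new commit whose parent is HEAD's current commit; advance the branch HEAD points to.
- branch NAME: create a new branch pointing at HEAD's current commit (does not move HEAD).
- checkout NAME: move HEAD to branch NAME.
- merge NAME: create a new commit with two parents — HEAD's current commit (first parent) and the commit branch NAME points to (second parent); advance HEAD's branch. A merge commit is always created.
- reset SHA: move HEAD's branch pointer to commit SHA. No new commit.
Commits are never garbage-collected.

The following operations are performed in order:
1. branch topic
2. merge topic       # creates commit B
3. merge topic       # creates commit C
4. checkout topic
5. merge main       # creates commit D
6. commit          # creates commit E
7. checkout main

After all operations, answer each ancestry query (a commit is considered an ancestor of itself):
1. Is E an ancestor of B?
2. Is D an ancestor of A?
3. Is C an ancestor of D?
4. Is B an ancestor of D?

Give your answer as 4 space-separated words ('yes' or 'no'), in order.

Answer: no no yes yes

Derivation:
After op 1 (branch): HEAD=main@A [main=A topic=A]
After op 2 (merge): HEAD=main@B [main=B topic=A]
After op 3 (merge): HEAD=main@C [main=C topic=A]
After op 4 (checkout): HEAD=topic@A [main=C topic=A]
After op 5 (merge): HEAD=topic@D [main=C topic=D]
After op 6 (commit): HEAD=topic@E [main=C topic=E]
After op 7 (checkout): HEAD=main@C [main=C topic=E]
ancestors(B) = {A,B}; E in? no
ancestors(A) = {A}; D in? no
ancestors(D) = {A,B,C,D}; C in? yes
ancestors(D) = {A,B,C,D}; B in? yes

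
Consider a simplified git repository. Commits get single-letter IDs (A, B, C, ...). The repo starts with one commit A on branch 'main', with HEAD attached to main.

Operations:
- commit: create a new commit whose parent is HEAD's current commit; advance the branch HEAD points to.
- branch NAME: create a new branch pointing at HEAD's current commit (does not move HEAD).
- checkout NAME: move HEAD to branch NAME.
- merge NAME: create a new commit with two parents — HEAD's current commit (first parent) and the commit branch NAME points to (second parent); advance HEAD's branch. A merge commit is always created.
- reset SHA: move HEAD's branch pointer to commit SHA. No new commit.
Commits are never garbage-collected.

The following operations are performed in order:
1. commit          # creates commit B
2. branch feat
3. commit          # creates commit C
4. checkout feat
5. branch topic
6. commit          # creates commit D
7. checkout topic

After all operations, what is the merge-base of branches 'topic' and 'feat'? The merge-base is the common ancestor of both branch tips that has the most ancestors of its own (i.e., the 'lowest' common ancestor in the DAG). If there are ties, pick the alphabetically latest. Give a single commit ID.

After op 1 (commit): HEAD=main@B [main=B]
After op 2 (branch): HEAD=main@B [feat=B main=B]
After op 3 (commit): HEAD=main@C [feat=B main=C]
After op 4 (checkout): HEAD=feat@B [feat=B main=C]
After op 5 (branch): HEAD=feat@B [feat=B main=C topic=B]
After op 6 (commit): HEAD=feat@D [feat=D main=C topic=B]
After op 7 (checkout): HEAD=topic@B [feat=D main=C topic=B]
ancestors(topic=B): ['A', 'B']
ancestors(feat=D): ['A', 'B', 'D']
common: ['A', 'B']

Answer: B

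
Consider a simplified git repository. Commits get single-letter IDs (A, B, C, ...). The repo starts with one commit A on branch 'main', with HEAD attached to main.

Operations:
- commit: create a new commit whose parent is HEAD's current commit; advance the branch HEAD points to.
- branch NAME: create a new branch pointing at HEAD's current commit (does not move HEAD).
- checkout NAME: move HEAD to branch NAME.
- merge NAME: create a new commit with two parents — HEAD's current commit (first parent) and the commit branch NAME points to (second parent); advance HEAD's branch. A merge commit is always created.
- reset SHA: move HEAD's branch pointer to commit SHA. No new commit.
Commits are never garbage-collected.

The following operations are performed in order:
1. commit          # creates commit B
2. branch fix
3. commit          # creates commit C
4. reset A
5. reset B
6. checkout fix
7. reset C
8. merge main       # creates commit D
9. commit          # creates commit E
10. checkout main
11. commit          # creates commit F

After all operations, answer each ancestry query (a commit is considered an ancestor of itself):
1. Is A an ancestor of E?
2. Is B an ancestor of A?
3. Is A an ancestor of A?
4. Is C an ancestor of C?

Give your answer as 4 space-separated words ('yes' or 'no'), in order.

After op 1 (commit): HEAD=main@B [main=B]
After op 2 (branch): HEAD=main@B [fix=B main=B]
After op 3 (commit): HEAD=main@C [fix=B main=C]
After op 4 (reset): HEAD=main@A [fix=B main=A]
After op 5 (reset): HEAD=main@B [fix=B main=B]
After op 6 (checkout): HEAD=fix@B [fix=B main=B]
After op 7 (reset): HEAD=fix@C [fix=C main=B]
After op 8 (merge): HEAD=fix@D [fix=D main=B]
After op 9 (commit): HEAD=fix@E [fix=E main=B]
After op 10 (checkout): HEAD=main@B [fix=E main=B]
After op 11 (commit): HEAD=main@F [fix=E main=F]
ancestors(E) = {A,B,C,D,E}; A in? yes
ancestors(A) = {A}; B in? no
ancestors(A) = {A}; A in? yes
ancestors(C) = {A,B,C}; C in? yes

Answer: yes no yes yes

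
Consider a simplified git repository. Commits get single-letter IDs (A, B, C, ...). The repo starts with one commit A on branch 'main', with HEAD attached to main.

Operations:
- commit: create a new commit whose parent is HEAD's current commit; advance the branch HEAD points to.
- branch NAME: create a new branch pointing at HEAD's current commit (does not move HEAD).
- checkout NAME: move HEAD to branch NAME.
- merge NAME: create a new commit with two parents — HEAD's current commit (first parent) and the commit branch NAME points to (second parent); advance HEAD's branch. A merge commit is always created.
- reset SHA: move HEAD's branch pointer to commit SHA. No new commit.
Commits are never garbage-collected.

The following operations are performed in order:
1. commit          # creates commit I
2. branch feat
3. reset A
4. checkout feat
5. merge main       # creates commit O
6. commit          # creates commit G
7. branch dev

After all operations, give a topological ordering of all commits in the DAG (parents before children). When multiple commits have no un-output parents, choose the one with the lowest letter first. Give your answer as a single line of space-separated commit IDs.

Answer: A I O G

Derivation:
After op 1 (commit): HEAD=main@I [main=I]
After op 2 (branch): HEAD=main@I [feat=I main=I]
After op 3 (reset): HEAD=main@A [feat=I main=A]
After op 4 (checkout): HEAD=feat@I [feat=I main=A]
After op 5 (merge): HEAD=feat@O [feat=O main=A]
After op 6 (commit): HEAD=feat@G [feat=G main=A]
After op 7 (branch): HEAD=feat@G [dev=G feat=G main=A]
commit A: parents=[]
commit G: parents=['O']
commit I: parents=['A']
commit O: parents=['I', 'A']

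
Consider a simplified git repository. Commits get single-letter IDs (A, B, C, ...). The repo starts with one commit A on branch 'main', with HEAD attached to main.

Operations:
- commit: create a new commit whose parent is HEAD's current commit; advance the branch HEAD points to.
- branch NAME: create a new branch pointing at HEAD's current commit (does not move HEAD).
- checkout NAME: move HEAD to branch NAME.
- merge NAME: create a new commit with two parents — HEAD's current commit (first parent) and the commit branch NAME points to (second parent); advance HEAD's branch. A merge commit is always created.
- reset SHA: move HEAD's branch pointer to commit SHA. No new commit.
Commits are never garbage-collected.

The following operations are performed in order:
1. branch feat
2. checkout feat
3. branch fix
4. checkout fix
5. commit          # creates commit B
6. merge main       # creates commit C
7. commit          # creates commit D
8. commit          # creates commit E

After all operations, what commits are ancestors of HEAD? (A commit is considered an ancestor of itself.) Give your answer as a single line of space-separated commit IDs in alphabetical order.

After op 1 (branch): HEAD=main@A [feat=A main=A]
After op 2 (checkout): HEAD=feat@A [feat=A main=A]
After op 3 (branch): HEAD=feat@A [feat=A fix=A main=A]
After op 4 (checkout): HEAD=fix@A [feat=A fix=A main=A]
After op 5 (commit): HEAD=fix@B [feat=A fix=B main=A]
After op 6 (merge): HEAD=fix@C [feat=A fix=C main=A]
After op 7 (commit): HEAD=fix@D [feat=A fix=D main=A]
After op 8 (commit): HEAD=fix@E [feat=A fix=E main=A]

Answer: A B C D E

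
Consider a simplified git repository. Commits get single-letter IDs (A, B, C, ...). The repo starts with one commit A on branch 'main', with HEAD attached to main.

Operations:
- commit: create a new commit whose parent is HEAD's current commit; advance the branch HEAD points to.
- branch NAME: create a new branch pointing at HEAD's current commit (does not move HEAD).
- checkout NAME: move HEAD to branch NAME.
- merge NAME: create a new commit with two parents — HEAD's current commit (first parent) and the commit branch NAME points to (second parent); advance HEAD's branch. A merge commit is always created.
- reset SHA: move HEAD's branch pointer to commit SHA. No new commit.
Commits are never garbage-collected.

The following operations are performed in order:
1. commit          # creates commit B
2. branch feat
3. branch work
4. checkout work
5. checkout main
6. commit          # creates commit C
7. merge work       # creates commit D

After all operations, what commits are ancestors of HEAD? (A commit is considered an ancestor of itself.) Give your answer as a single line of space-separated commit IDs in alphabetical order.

Answer: A B C D

Derivation:
After op 1 (commit): HEAD=main@B [main=B]
After op 2 (branch): HEAD=main@B [feat=B main=B]
After op 3 (branch): HEAD=main@B [feat=B main=B work=B]
After op 4 (checkout): HEAD=work@B [feat=B main=B work=B]
After op 5 (checkout): HEAD=main@B [feat=B main=B work=B]
After op 6 (commit): HEAD=main@C [feat=B main=C work=B]
After op 7 (merge): HEAD=main@D [feat=B main=D work=B]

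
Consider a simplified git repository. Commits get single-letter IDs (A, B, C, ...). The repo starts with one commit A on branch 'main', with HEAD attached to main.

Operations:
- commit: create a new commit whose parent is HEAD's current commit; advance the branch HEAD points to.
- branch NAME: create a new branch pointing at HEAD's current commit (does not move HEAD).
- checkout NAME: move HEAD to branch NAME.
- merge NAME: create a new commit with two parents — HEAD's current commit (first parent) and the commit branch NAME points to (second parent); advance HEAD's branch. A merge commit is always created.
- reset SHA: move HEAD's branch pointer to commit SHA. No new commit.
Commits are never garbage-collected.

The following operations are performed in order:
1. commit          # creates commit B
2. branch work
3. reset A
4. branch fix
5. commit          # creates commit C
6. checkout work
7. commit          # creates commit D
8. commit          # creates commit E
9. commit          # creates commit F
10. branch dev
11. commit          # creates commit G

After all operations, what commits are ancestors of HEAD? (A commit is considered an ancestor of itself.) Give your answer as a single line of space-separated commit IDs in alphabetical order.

After op 1 (commit): HEAD=main@B [main=B]
After op 2 (branch): HEAD=main@B [main=B work=B]
After op 3 (reset): HEAD=main@A [main=A work=B]
After op 4 (branch): HEAD=main@A [fix=A main=A work=B]
After op 5 (commit): HEAD=main@C [fix=A main=C work=B]
After op 6 (checkout): HEAD=work@B [fix=A main=C work=B]
After op 7 (commit): HEAD=work@D [fix=A main=C work=D]
After op 8 (commit): HEAD=work@E [fix=A main=C work=E]
After op 9 (commit): HEAD=work@F [fix=A main=C work=F]
After op 10 (branch): HEAD=work@F [dev=F fix=A main=C work=F]
After op 11 (commit): HEAD=work@G [dev=F fix=A main=C work=G]

Answer: A B D E F G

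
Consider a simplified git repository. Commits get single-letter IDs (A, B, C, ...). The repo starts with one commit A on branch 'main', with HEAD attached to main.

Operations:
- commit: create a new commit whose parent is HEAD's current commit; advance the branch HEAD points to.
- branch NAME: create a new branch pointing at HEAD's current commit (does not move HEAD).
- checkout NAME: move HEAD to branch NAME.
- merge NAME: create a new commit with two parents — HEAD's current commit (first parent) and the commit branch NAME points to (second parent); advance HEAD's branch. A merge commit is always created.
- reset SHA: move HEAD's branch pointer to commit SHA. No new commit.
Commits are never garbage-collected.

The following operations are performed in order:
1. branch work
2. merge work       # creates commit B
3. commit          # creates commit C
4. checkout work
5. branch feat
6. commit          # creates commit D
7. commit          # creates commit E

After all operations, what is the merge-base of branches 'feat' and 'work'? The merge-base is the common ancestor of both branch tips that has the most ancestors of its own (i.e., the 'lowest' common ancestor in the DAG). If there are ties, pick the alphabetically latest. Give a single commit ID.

Answer: A

Derivation:
After op 1 (branch): HEAD=main@A [main=A work=A]
After op 2 (merge): HEAD=main@B [main=B work=A]
After op 3 (commit): HEAD=main@C [main=C work=A]
After op 4 (checkout): HEAD=work@A [main=C work=A]
After op 5 (branch): HEAD=work@A [feat=A main=C work=A]
After op 6 (commit): HEAD=work@D [feat=A main=C work=D]
After op 7 (commit): HEAD=work@E [feat=A main=C work=E]
ancestors(feat=A): ['A']
ancestors(work=E): ['A', 'D', 'E']
common: ['A']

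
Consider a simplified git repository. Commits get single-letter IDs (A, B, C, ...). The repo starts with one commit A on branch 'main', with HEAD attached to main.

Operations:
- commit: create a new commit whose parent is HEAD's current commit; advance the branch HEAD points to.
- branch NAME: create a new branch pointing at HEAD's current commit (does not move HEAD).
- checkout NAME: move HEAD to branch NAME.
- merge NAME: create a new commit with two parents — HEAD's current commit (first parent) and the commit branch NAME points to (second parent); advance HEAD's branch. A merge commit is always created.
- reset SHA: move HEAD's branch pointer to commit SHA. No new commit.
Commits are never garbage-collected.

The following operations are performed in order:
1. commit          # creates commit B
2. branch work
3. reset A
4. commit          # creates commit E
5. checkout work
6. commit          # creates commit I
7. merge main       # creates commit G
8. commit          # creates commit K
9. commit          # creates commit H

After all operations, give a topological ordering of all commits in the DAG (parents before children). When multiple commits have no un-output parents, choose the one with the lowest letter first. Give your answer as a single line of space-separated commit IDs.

Answer: A B E I G K H

Derivation:
After op 1 (commit): HEAD=main@B [main=B]
After op 2 (branch): HEAD=main@B [main=B work=B]
After op 3 (reset): HEAD=main@A [main=A work=B]
After op 4 (commit): HEAD=main@E [main=E work=B]
After op 5 (checkout): HEAD=work@B [main=E work=B]
After op 6 (commit): HEAD=work@I [main=E work=I]
After op 7 (merge): HEAD=work@G [main=E work=G]
After op 8 (commit): HEAD=work@K [main=E work=K]
After op 9 (commit): HEAD=work@H [main=E work=H]
commit A: parents=[]
commit B: parents=['A']
commit E: parents=['A']
commit G: parents=['I', 'E']
commit H: parents=['K']
commit I: parents=['B']
commit K: parents=['G']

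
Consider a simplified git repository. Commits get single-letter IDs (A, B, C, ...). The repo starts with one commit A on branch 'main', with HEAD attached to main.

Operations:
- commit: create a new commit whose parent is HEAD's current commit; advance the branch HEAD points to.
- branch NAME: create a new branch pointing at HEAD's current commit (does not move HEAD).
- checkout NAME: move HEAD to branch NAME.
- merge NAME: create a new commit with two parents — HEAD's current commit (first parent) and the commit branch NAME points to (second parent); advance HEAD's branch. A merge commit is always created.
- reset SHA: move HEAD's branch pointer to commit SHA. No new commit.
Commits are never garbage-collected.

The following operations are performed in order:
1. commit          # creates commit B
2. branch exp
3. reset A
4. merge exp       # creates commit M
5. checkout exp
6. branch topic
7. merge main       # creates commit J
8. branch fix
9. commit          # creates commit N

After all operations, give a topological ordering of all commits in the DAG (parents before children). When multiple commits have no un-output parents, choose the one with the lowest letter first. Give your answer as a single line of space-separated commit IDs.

After op 1 (commit): HEAD=main@B [main=B]
After op 2 (branch): HEAD=main@B [exp=B main=B]
After op 3 (reset): HEAD=main@A [exp=B main=A]
After op 4 (merge): HEAD=main@M [exp=B main=M]
After op 5 (checkout): HEAD=exp@B [exp=B main=M]
After op 6 (branch): HEAD=exp@B [exp=B main=M topic=B]
After op 7 (merge): HEAD=exp@J [exp=J main=M topic=B]
After op 8 (branch): HEAD=exp@J [exp=J fix=J main=M topic=B]
After op 9 (commit): HEAD=exp@N [exp=N fix=J main=M topic=B]
commit A: parents=[]
commit B: parents=['A']
commit J: parents=['B', 'M']
commit M: parents=['A', 'B']
commit N: parents=['J']

Answer: A B M J N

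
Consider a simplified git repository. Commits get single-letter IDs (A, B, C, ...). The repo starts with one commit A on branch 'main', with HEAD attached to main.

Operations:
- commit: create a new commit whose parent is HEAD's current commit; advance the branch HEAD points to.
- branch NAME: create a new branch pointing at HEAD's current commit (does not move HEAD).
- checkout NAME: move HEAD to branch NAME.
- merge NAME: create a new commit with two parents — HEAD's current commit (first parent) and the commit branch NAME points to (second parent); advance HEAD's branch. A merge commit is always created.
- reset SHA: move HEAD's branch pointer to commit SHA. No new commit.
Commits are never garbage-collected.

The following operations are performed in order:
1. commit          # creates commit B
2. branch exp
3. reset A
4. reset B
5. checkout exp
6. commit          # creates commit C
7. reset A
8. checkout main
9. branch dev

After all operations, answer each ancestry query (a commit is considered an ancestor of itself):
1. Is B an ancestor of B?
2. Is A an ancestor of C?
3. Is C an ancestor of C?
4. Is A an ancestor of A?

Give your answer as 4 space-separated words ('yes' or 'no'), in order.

After op 1 (commit): HEAD=main@B [main=B]
After op 2 (branch): HEAD=main@B [exp=B main=B]
After op 3 (reset): HEAD=main@A [exp=B main=A]
After op 4 (reset): HEAD=main@B [exp=B main=B]
After op 5 (checkout): HEAD=exp@B [exp=B main=B]
After op 6 (commit): HEAD=exp@C [exp=C main=B]
After op 7 (reset): HEAD=exp@A [exp=A main=B]
After op 8 (checkout): HEAD=main@B [exp=A main=B]
After op 9 (branch): HEAD=main@B [dev=B exp=A main=B]
ancestors(B) = {A,B}; B in? yes
ancestors(C) = {A,B,C}; A in? yes
ancestors(C) = {A,B,C}; C in? yes
ancestors(A) = {A}; A in? yes

Answer: yes yes yes yes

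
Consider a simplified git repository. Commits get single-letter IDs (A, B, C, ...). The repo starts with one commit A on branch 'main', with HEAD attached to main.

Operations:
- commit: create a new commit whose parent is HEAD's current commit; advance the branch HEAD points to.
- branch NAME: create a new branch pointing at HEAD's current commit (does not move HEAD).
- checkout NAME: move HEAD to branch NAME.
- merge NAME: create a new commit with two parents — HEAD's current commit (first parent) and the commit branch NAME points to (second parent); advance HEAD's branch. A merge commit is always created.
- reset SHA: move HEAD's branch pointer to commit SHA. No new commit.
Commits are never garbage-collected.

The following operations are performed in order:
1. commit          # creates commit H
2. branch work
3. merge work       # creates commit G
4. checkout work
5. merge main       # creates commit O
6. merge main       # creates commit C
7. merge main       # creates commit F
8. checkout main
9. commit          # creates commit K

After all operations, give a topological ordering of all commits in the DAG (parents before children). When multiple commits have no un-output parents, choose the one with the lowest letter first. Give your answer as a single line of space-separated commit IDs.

After op 1 (commit): HEAD=main@H [main=H]
After op 2 (branch): HEAD=main@H [main=H work=H]
After op 3 (merge): HEAD=main@G [main=G work=H]
After op 4 (checkout): HEAD=work@H [main=G work=H]
After op 5 (merge): HEAD=work@O [main=G work=O]
After op 6 (merge): HEAD=work@C [main=G work=C]
After op 7 (merge): HEAD=work@F [main=G work=F]
After op 8 (checkout): HEAD=main@G [main=G work=F]
After op 9 (commit): HEAD=main@K [main=K work=F]
commit A: parents=[]
commit C: parents=['O', 'G']
commit F: parents=['C', 'G']
commit G: parents=['H', 'H']
commit H: parents=['A']
commit K: parents=['G']
commit O: parents=['H', 'G']

Answer: A H G K O C F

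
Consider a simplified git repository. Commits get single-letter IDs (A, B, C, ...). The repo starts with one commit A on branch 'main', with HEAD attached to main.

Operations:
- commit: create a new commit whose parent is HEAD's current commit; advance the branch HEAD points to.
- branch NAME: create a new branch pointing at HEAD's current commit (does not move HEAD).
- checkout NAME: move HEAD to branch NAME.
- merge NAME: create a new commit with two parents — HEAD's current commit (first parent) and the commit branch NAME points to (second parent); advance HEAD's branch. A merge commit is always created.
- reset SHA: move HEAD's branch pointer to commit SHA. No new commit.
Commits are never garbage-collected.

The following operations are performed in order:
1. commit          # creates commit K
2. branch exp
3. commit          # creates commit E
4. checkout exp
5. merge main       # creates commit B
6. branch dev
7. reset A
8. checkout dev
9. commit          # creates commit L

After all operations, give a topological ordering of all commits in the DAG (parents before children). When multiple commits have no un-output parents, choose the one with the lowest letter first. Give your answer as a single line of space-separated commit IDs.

After op 1 (commit): HEAD=main@K [main=K]
After op 2 (branch): HEAD=main@K [exp=K main=K]
After op 3 (commit): HEAD=main@E [exp=K main=E]
After op 4 (checkout): HEAD=exp@K [exp=K main=E]
After op 5 (merge): HEAD=exp@B [exp=B main=E]
After op 6 (branch): HEAD=exp@B [dev=B exp=B main=E]
After op 7 (reset): HEAD=exp@A [dev=B exp=A main=E]
After op 8 (checkout): HEAD=dev@B [dev=B exp=A main=E]
After op 9 (commit): HEAD=dev@L [dev=L exp=A main=E]
commit A: parents=[]
commit B: parents=['K', 'E']
commit E: parents=['K']
commit K: parents=['A']
commit L: parents=['B']

Answer: A K E B L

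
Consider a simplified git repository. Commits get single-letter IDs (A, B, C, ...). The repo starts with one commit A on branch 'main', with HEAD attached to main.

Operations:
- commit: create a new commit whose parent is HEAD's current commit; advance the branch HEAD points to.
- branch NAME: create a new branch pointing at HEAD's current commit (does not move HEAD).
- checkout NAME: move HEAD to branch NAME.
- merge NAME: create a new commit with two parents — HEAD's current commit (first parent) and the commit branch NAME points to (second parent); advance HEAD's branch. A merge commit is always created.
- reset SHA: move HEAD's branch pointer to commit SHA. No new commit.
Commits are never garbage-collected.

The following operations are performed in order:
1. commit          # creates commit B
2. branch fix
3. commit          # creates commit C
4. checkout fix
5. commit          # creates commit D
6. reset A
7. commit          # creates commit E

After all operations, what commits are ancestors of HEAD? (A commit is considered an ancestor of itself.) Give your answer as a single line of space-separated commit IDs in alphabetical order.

Answer: A E

Derivation:
After op 1 (commit): HEAD=main@B [main=B]
After op 2 (branch): HEAD=main@B [fix=B main=B]
After op 3 (commit): HEAD=main@C [fix=B main=C]
After op 4 (checkout): HEAD=fix@B [fix=B main=C]
After op 5 (commit): HEAD=fix@D [fix=D main=C]
After op 6 (reset): HEAD=fix@A [fix=A main=C]
After op 7 (commit): HEAD=fix@E [fix=E main=C]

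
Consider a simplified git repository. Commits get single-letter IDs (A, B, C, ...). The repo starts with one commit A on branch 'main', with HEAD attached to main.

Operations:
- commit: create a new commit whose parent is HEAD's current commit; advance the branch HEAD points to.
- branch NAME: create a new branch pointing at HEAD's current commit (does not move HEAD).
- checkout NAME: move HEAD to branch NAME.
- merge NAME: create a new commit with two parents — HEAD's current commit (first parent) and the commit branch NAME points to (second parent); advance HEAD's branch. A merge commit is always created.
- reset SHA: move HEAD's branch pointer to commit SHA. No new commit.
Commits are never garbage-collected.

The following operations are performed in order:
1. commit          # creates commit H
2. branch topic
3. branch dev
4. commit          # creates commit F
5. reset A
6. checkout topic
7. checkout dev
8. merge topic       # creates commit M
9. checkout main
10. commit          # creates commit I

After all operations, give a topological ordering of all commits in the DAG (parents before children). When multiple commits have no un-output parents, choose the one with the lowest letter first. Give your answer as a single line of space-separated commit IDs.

Answer: A H F I M

Derivation:
After op 1 (commit): HEAD=main@H [main=H]
After op 2 (branch): HEAD=main@H [main=H topic=H]
After op 3 (branch): HEAD=main@H [dev=H main=H topic=H]
After op 4 (commit): HEAD=main@F [dev=H main=F topic=H]
After op 5 (reset): HEAD=main@A [dev=H main=A topic=H]
After op 6 (checkout): HEAD=topic@H [dev=H main=A topic=H]
After op 7 (checkout): HEAD=dev@H [dev=H main=A topic=H]
After op 8 (merge): HEAD=dev@M [dev=M main=A topic=H]
After op 9 (checkout): HEAD=main@A [dev=M main=A topic=H]
After op 10 (commit): HEAD=main@I [dev=M main=I topic=H]
commit A: parents=[]
commit F: parents=['H']
commit H: parents=['A']
commit I: parents=['A']
commit M: parents=['H', 'H']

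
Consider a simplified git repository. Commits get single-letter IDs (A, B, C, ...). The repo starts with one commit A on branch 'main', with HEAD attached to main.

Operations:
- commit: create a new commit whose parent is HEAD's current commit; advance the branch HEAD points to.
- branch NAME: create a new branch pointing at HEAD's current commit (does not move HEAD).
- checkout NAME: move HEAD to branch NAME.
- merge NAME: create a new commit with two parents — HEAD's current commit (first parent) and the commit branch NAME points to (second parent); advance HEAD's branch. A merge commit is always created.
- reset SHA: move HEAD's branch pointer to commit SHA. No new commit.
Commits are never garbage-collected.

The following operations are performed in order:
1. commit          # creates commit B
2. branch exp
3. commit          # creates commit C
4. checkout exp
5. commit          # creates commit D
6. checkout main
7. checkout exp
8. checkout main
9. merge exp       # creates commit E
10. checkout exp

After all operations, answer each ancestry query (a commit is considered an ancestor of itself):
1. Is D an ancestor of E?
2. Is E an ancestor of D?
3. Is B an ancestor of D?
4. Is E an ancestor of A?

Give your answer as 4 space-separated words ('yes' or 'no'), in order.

After op 1 (commit): HEAD=main@B [main=B]
After op 2 (branch): HEAD=main@B [exp=B main=B]
After op 3 (commit): HEAD=main@C [exp=B main=C]
After op 4 (checkout): HEAD=exp@B [exp=B main=C]
After op 5 (commit): HEAD=exp@D [exp=D main=C]
After op 6 (checkout): HEAD=main@C [exp=D main=C]
After op 7 (checkout): HEAD=exp@D [exp=D main=C]
After op 8 (checkout): HEAD=main@C [exp=D main=C]
After op 9 (merge): HEAD=main@E [exp=D main=E]
After op 10 (checkout): HEAD=exp@D [exp=D main=E]
ancestors(E) = {A,B,C,D,E}; D in? yes
ancestors(D) = {A,B,D}; E in? no
ancestors(D) = {A,B,D}; B in? yes
ancestors(A) = {A}; E in? no

Answer: yes no yes no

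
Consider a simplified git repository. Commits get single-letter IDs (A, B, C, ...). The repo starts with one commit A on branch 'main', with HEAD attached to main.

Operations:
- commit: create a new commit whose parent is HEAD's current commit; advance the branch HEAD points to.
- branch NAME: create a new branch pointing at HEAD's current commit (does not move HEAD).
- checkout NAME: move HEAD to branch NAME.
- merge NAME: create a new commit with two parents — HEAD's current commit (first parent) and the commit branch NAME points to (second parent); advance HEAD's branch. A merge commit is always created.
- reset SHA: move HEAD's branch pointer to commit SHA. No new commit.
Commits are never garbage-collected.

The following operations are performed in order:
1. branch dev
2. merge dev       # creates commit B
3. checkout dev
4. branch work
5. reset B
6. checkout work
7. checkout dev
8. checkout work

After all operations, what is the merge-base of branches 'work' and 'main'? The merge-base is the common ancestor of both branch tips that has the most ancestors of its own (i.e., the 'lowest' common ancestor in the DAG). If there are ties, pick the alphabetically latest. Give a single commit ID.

After op 1 (branch): HEAD=main@A [dev=A main=A]
After op 2 (merge): HEAD=main@B [dev=A main=B]
After op 3 (checkout): HEAD=dev@A [dev=A main=B]
After op 4 (branch): HEAD=dev@A [dev=A main=B work=A]
After op 5 (reset): HEAD=dev@B [dev=B main=B work=A]
After op 6 (checkout): HEAD=work@A [dev=B main=B work=A]
After op 7 (checkout): HEAD=dev@B [dev=B main=B work=A]
After op 8 (checkout): HEAD=work@A [dev=B main=B work=A]
ancestors(work=A): ['A']
ancestors(main=B): ['A', 'B']
common: ['A']

Answer: A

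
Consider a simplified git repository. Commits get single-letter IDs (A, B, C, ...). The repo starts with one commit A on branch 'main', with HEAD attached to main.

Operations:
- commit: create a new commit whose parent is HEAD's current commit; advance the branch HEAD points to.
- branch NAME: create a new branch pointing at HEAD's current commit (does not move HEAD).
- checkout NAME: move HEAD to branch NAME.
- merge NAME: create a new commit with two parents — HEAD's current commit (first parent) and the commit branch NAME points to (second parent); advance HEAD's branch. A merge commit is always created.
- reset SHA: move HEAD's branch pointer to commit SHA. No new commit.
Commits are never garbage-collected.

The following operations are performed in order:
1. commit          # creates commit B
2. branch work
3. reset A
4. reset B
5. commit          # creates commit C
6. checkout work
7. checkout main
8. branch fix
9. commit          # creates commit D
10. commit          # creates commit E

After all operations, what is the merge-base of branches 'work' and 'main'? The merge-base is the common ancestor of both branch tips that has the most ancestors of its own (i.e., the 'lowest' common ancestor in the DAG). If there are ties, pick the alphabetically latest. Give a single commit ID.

Answer: B

Derivation:
After op 1 (commit): HEAD=main@B [main=B]
After op 2 (branch): HEAD=main@B [main=B work=B]
After op 3 (reset): HEAD=main@A [main=A work=B]
After op 4 (reset): HEAD=main@B [main=B work=B]
After op 5 (commit): HEAD=main@C [main=C work=B]
After op 6 (checkout): HEAD=work@B [main=C work=B]
After op 7 (checkout): HEAD=main@C [main=C work=B]
After op 8 (branch): HEAD=main@C [fix=C main=C work=B]
After op 9 (commit): HEAD=main@D [fix=C main=D work=B]
After op 10 (commit): HEAD=main@E [fix=C main=E work=B]
ancestors(work=B): ['A', 'B']
ancestors(main=E): ['A', 'B', 'C', 'D', 'E']
common: ['A', 'B']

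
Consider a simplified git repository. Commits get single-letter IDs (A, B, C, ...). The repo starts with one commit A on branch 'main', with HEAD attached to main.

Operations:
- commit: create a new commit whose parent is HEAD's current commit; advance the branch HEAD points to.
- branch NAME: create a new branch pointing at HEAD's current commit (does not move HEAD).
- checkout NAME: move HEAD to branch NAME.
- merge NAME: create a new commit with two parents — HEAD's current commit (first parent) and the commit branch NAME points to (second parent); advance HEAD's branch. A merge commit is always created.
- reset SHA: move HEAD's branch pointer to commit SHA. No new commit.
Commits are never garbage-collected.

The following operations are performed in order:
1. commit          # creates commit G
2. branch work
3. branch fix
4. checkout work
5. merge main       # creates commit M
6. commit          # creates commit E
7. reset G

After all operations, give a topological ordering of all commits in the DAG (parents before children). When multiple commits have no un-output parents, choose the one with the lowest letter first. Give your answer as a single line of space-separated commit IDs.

Answer: A G M E

Derivation:
After op 1 (commit): HEAD=main@G [main=G]
After op 2 (branch): HEAD=main@G [main=G work=G]
After op 3 (branch): HEAD=main@G [fix=G main=G work=G]
After op 4 (checkout): HEAD=work@G [fix=G main=G work=G]
After op 5 (merge): HEAD=work@M [fix=G main=G work=M]
After op 6 (commit): HEAD=work@E [fix=G main=G work=E]
After op 7 (reset): HEAD=work@G [fix=G main=G work=G]
commit A: parents=[]
commit E: parents=['M']
commit G: parents=['A']
commit M: parents=['G', 'G']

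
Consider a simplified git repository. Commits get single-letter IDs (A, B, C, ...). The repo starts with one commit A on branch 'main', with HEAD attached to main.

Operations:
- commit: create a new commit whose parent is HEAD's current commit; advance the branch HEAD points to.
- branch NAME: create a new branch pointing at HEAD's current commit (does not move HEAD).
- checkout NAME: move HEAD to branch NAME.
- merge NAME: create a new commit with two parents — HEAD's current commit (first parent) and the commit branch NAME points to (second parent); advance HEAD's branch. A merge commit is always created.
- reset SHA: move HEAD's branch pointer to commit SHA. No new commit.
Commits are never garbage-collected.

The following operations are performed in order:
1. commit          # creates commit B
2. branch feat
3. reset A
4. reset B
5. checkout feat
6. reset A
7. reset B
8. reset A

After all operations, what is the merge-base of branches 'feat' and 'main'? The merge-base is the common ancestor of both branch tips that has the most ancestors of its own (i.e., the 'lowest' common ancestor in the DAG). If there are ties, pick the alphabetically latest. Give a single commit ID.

After op 1 (commit): HEAD=main@B [main=B]
After op 2 (branch): HEAD=main@B [feat=B main=B]
After op 3 (reset): HEAD=main@A [feat=B main=A]
After op 4 (reset): HEAD=main@B [feat=B main=B]
After op 5 (checkout): HEAD=feat@B [feat=B main=B]
After op 6 (reset): HEAD=feat@A [feat=A main=B]
After op 7 (reset): HEAD=feat@B [feat=B main=B]
After op 8 (reset): HEAD=feat@A [feat=A main=B]
ancestors(feat=A): ['A']
ancestors(main=B): ['A', 'B']
common: ['A']

Answer: A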